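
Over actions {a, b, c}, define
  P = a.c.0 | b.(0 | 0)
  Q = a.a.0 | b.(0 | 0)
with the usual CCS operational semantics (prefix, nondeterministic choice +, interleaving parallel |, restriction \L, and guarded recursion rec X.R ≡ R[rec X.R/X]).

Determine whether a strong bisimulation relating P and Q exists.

LTS(P): 6 reachable states
  s0 = a.c.0 | b.(0 | 0) ⊢ -a-> s1, -b-> s2
  s1 = c.0 | b.(0 | 0) ⊢ -b-> s3, -c-> s4
  s2 = a.c.0 | (0 | 0) ⊢ -a-> s3
  s3 = c.0 | (0 | 0) ⊢ -c-> s5
  s4 = 0 | b.(0 | 0) ⊢ -b-> s5
  s5 = 0 | (0 | 0) ⊢ (no moves)
LTS(Q): 6 reachable states
  t0 = a.a.0 | b.(0 | 0) ⊢ -a-> t1, -b-> t2
  t1 = a.0 | b.(0 | 0) ⊢ -a-> t3, -b-> t4
  t2 = a.a.0 | (0 | 0) ⊢ -a-> t4
  t3 = 0 | b.(0 | 0) ⊢ -b-> t5
  t4 = a.0 | (0 | 0) ⊢ -a-> t5
  t5 = 0 | (0 | 0) ⊢ (no moves)
Bisimilarity quotient blocks:
  B0 = {s0}
  B1 = {s1}
  B2 = {s4, t3}
  B3 = {s5, t5}
  B4 = {s3}
  B5 = {s2}
  B6 = {t0}
  B7 = {t1}
  B8 = {t4}
  B9 = {t2}
s0 ∈ B0, t0 ∈ B6 → different blocks

NO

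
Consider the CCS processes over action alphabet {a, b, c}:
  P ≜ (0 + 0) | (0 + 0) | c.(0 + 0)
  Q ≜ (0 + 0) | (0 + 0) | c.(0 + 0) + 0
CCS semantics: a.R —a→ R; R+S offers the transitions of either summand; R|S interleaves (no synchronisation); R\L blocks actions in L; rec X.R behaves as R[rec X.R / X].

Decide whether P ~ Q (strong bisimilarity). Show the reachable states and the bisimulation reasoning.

bisimilar

Reachable graph of P (2 states):
  m0 = (0 + 0) | (0 + 0) | c.(0 + 0) :: ··c··> m1
  m1 = (0 + 0) | (0 + 0) | (0 + 0) :: ·
Reachable graph of Q (2 states):
  n0 = (0 + 0) | (0 + 0) | c.(0 + 0) + 0 :: ··c··> n1
  n1 = (0 + 0) | (0 + 0) | (0 + 0) :: ·
Partition-refinement fixed point:
  B0 = {m0, n0}
  B1 = {m1, n1}
m0 ∈ B0, n0 ∈ B0 → same block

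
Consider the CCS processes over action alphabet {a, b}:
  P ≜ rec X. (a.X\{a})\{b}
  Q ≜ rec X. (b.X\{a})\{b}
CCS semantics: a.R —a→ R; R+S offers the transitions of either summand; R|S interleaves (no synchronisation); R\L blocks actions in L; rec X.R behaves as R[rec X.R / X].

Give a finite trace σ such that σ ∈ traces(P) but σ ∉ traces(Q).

a

LTS(P): 2 reachable states
  m0 = rec X. (a.X\{a})\{b} has moves -a-> m1
  m1 = (rec X. (a.X\{a})\{b})\{a}\{b} has moves ∅
LTS(Q): 1 reachable states
  n0 = rec X. (b.X\{a})\{b} has moves ∅
Executing a from P (initial set {m0}):
  after a @ step 1: {m1}
  — P admits the full trace.
Executing a from Q (initial set {n0}):
  after a @ step 1: ∅  — Q cannot continue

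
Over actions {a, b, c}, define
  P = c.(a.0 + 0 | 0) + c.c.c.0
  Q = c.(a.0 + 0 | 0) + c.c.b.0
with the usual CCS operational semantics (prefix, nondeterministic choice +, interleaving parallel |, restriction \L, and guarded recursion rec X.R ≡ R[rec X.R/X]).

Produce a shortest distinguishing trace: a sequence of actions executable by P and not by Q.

ccc

LTS(P): 5 reachable states
  s0 = c.(a.0 + 0 | 0) + c.c.c.0 :: ··c··> s1, ··c··> s2
  s1 = a.0 + 0 | 0 :: ··a··> s3
  s2 = c.c.0 :: ··c··> s4
  s3 = 0 :: ∅
  s4 = c.0 :: ··c··> s3
LTS(Q): 5 reachable states
  t0 = c.(a.0 + 0 | 0) + c.c.b.0 :: ··c··> t1, ··c··> t2
  t1 = a.0 + 0 | 0 :: ··a··> t3
  t2 = c.b.0 :: ··c··> t4
  t3 = 0 :: ∅
  t4 = b.0 :: ··b··> t3
Run σ = ⟨ccc⟩ on P: start {s0}
  after c @ step 1: {s1, s2}
  after c @ step 2: {s4}
  after c @ step 3: {s3}
  P completes σ.
Run σ = ⟨ccc⟩ on Q: start {t0}
  after c @ step 1: {t1, t2}
  after c @ step 2: {t4}
  after c @ step 3: no successor for Q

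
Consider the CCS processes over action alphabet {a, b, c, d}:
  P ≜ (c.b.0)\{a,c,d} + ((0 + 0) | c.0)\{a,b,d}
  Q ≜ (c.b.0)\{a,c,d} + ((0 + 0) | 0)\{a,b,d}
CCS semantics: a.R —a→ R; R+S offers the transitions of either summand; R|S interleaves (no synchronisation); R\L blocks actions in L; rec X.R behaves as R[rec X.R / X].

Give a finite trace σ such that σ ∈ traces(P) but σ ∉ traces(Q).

P's transition system — 2 states:
  u0 = (c.b.0)\{a,c,d} + ((0 + 0) | c.0)\{a,b,d} → --c--▸ u1
  u1 = ((0 + 0) | 0)\{a,b,d} → (no moves)
Q's transition system — 1 states:
  v0 = (c.b.0)\{a,c,d} + ((0 + 0) | 0)\{a,b,d} → (no moves)
Executing c from P (initial set {u0}):
  step 1 (c): {u1}
  — P admits the full trace.
Executing c from Q (initial set {v0}):
  step 1 (c): ∅  — Q cannot continue

c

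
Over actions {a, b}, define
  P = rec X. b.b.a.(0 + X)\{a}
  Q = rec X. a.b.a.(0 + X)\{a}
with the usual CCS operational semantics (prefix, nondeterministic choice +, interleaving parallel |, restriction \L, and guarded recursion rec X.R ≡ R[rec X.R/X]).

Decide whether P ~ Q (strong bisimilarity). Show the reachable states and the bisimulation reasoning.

P's transition system — 6 states:
  s0 = rec X. b.b.a.(0 + X)\{a} → =b=> s1
  s1 = b.a.(0 + (rec X. b.b.a.(0 + X)\{a}))\{a} → =b=> s2
  s2 = a.(0 + (rec X. b.b.a.(0 + X)\{a}))\{a} → =a=> s3
  s3 = (0 + (rec X. b.b.a.(0 + X)\{a}))\{a} → =b=> s4
  s4 = (b.a.(0 + (rec X. b.b.a.(0 + X)\{a}))\{a})\{a} → =b=> s5
  s5 = (a.(0 + (rec X. b.b.a.(0 + X)\{a}))\{a})\{a} → (no moves)
Q's transition system — 4 states:
  t0 = rec X. a.b.a.(0 + X)\{a} → =a=> t1
  t1 = b.a.(0 + (rec X. a.b.a.(0 + X)\{a}))\{a} → =b=> t2
  t2 = a.(0 + (rec X. a.b.a.(0 + X)\{a}))\{a} → =a=> t3
  t3 = (0 + (rec X. a.b.a.(0 + X)\{a}))\{a} → (no moves)
Partition-refinement fixed point:
  B0 = {s0}
  B1 = {s1}
  B2 = {s2}
  B3 = {s3}
  B4 = {s4}
  B5 = {s5, t3}
  B6 = {t0}
  B7 = {t1}
  B8 = {t2}
s0 ∈ B0, t0 ∈ B6 → different blocks

P ≁ Q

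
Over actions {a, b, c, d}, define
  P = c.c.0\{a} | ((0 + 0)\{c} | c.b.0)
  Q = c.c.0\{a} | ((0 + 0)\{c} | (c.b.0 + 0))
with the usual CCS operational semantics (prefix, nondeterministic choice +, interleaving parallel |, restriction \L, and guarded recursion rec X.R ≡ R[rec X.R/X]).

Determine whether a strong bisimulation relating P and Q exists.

YES

Reachable graph of P (9 states):
  s0 = c.c.0\{a} | ((0 + 0)\{c} | c.b.0) has moves —c→ s1, —c→ s2
  s1 = c.0\{a} | ((0 + 0)\{c} | c.b.0) has moves —c→ s3, —c→ s4
  s2 = c.c.0\{a} | ((0 + 0)\{c} | b.0) has moves —b→ s5, —c→ s4
  s3 = 0\{a} | ((0 + 0)\{c} | c.b.0) has moves —c→ s6
  s4 = c.0\{a} | ((0 + 0)\{c} | b.0) has moves —b→ s7, —c→ s6
  s5 = c.c.0\{a} | ((0 + 0)\{c} | 0) has moves —c→ s7
  s6 = 0\{a} | ((0 + 0)\{c} | b.0) has moves —b→ s8
  s7 = c.0\{a} | ((0 + 0)\{c} | 0) has moves —c→ s8
  s8 = 0\{a} | ((0 + 0)\{c} | 0) has moves (no moves)
Reachable graph of Q (9 states):
  t0 = c.c.0\{a} | ((0 + 0)\{c} | (c.b.0 + 0)) has moves —c→ t1, —c→ t2
  t1 = c.0\{a} | ((0 + 0)\{c} | (c.b.0 + 0)) has moves —c→ t3, —c→ t4
  t2 = c.c.0\{a} | ((0 + 0)\{c} | b.0) has moves —b→ t5, —c→ t4
  t3 = 0\{a} | ((0 + 0)\{c} | (c.b.0 + 0)) has moves —c→ t6
  t4 = c.0\{a} | ((0 + 0)\{c} | b.0) has moves —b→ t7, —c→ t6
  t5 = c.c.0\{a} | ((0 + 0)\{c} | 0) has moves —c→ t7
  t6 = 0\{a} | ((0 + 0)\{c} | b.0) has moves —b→ t8
  t7 = c.0\{a} | ((0 + 0)\{c} | 0) has moves —c→ t8
  t8 = 0\{a} | ((0 + 0)\{c} | 0) has moves (no moves)
Coarsest stable partition (strong bisimilarity classes):
  B0 = {s0, t0}
  B1 = {s1, t1}
  B2 = {s3, t3}
  B3 = {s6, t6}
  B4 = {s8, t8}
  B5 = {s4, t4}
  B6 = {s7, t7}
  B7 = {s2, t2}
  B8 = {s5, t5}
s0 ∈ B0, t0 ∈ B0 → same block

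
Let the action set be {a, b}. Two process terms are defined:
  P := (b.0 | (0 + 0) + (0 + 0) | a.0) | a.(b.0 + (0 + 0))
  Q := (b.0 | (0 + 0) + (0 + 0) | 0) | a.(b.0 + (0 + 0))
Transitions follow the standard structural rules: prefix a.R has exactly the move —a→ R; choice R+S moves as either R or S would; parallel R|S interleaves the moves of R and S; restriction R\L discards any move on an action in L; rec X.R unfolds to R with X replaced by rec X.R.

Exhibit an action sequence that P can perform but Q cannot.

P's transition system — 9 states:
  p0 = (b.0 | (0 + 0) + (0 + 0) | a.0) | a.(b.0 + (0 + 0)) has moves —a→ p1, —a→ p2, —b→ p3
  p1 = (0 + 0) | 0 | a.(b.0 + (0 + 0)) has moves —a→ p4
  p2 = (b.0 | (0 + 0) + (0 + 0) | a.0) | (b.0 + (0 + 0)) has moves —a→ p4, —b→ p5, —b→ p6
  p3 = 0 | (0 + 0) | a.(b.0 + (0 + 0)) has moves —a→ p6
  p4 = (0 + 0) | 0 | (b.0 + (0 + 0)) has moves —b→ p7
  p5 = (b.0 | (0 + 0) + (0 + 0) | a.0) | 0 has moves —a→ p7, —b→ p8
  p6 = 0 | (0 + 0) | (b.0 + (0 + 0)) has moves —b→ p8
  p7 = (0 + 0) | 0 | 0 has moves (no moves)
  p8 = 0 | (0 + 0) | 0 has moves (no moves)
Q's transition system — 6 states:
  q0 = (b.0 | (0 + 0) + (0 + 0) | 0) | a.(b.0 + (0 + 0)) has moves —a→ q1, —b→ q2
  q1 = (b.0 | (0 + 0) + (0 + 0) | 0) | (b.0 + (0 + 0)) has moves —b→ q3, —b→ q4
  q2 = 0 | (0 + 0) | a.(b.0 + (0 + 0)) has moves —a→ q4
  q3 = (b.0 | (0 + 0) + (0 + 0) | 0) | 0 has moves —b→ q5
  q4 = 0 | (0 + 0) | (b.0 + (0 + 0)) has moves —b→ q5
  q5 = 0 | (0 + 0) | 0 has moves (no moves)
Trace ⟨aa⟩ through P, begin at {p0}:
  after a @ step 1: {p1, p2}
  after a @ step 2: {p4}
  P completes σ.
Trace ⟨aa⟩ through Q, begin at {q0}:
  after a @ step 1: {q1}
  after a @ step 2: ∅  — Q cannot continue

aa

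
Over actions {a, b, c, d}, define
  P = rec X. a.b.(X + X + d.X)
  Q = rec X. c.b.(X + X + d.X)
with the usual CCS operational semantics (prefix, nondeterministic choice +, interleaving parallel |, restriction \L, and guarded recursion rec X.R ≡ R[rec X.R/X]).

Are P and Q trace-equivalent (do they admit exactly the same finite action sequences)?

trace-distinct — witness ⟨a⟩

Reachable graph of P (3 states):
  s0 = rec X. a.b.(X + X + d.X) ⊢ --a--▸ s1
  s1 = b.((rec X. a.b.(X + X + d.X)) + (rec X. a.b.(X + X + d.X)) + d.(rec X. a.b.(X + X + d.X))) ⊢ --b--▸ s2
  s2 = (rec X. a.b.(X + X + d.X)) + (rec X. a.b.(X + X + d.X)) + d.(rec X. a.b.(X + X + d.X)) ⊢ --a--▸ s1, --d--▸ s0
Reachable graph of Q (3 states):
  t0 = rec X. c.b.(X + X + d.X) ⊢ --c--▸ t1
  t1 = b.((rec X. c.b.(X + X + d.X)) + (rec X. c.b.(X + X + d.X)) + d.(rec X. c.b.(X + X + d.X))) ⊢ --b--▸ t2
  t2 = (rec X. c.b.(X + X + d.X)) + (rec X. c.b.(X + X + d.X)) + d.(rec X. c.b.(X + X + d.X)) ⊢ --c--▸ t1, --d--▸ t0
Trace ⟨a⟩ through P, begin at {s0}:
  after a @ step 1: {s1}
  P completes σ.
Trace ⟨a⟩ through Q, begin at {t0}:
  after a @ step 1: ∅  — Q cannot continue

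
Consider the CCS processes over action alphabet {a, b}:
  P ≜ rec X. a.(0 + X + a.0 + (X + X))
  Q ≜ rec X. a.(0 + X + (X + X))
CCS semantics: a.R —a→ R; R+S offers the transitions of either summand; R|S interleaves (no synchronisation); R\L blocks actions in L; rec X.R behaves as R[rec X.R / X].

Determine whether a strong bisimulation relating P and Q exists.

Reachable graph of P (3 states):
  m0 = rec X. a.(0 + X + a.0 + (X + X)) → --a--▸ m1
  m1 = 0 + (rec X. a.(0 + X + a.0 + (X + X))) + a.0 + ((rec X. a.(0 + X + a.0 + (X + X))) + (rec X. a.(0 + X + a.0 + (X + X)))) → --a--▸ m1, --a--▸ m2
  m2 = 0 → (no moves)
Reachable graph of Q (2 states):
  n0 = rec X. a.(0 + X + (X + X)) → --a--▸ n1
  n1 = 0 + (rec X. a.(0 + X + (X + X))) + ((rec X. a.(0 + X + (X + X))) + (rec X. a.(0 + X + (X + X)))) → --a--▸ n1
Partition-refinement fixed point:
  B0 = {m0}
  B1 = {m1}
  B2 = {m2}
  B3 = {n0, n1}
m0 ∈ B0, n0 ∈ B3 → different blocks

NO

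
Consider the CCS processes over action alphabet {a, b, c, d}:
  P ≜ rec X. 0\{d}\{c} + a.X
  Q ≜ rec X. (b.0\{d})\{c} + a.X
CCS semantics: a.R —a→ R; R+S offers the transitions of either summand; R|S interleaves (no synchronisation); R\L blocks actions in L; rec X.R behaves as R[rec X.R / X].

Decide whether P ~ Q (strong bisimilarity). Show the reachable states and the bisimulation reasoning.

Reachable graph of P (1 states):
  u0 = rec X. 0\{d}\{c} + a.X ⊢ =a=> u0
Reachable graph of Q (2 states):
  v0 = rec X. (b.0\{d})\{c} + a.X ⊢ =a=> v0, =b=> v1
  v1 = 0\{d}\{c} ⊢ (no moves)
Coarsest stable partition (strong bisimilarity classes):
  B0 = {u0}
  B1 = {v0}
  B2 = {v1}
u0 ∈ B0, v0 ∈ B1 → different blocks

not bisimilar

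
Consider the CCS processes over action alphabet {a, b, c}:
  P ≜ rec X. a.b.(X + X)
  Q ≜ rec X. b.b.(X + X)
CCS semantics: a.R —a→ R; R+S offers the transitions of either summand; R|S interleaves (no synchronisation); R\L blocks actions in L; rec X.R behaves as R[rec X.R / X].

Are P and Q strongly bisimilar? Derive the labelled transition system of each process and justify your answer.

P's transition system — 3 states:
  p0 = rec X. a.b.(X + X) → =a=> p1
  p1 = b.((rec X. a.b.(X + X)) + (rec X. a.b.(X + X))) → =b=> p2
  p2 = (rec X. a.b.(X + X)) + (rec X. a.b.(X + X)) → =a=> p1
Q's transition system — 3 states:
  q0 = rec X. b.b.(X + X) → =b=> q1
  q1 = b.((rec X. b.b.(X + X)) + (rec X. b.b.(X + X))) → =b=> q2
  q2 = (rec X. b.b.(X + X)) + (rec X. b.b.(X + X)) → =b=> q1
Coarsest stable partition (strong bisimilarity classes):
  B0 = {p0, p2}
  B1 = {p1}
  B2 = {q0, q1, q2}
p0 ∈ B0, q0 ∈ B2 → different blocks

NO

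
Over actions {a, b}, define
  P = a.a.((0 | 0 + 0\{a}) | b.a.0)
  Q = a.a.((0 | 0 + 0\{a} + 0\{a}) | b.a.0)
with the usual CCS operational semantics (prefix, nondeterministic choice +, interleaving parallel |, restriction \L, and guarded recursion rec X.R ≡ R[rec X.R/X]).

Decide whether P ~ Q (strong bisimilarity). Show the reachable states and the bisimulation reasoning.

P ~ Q

LTS(P): 5 reachable states
  p0 = a.a.((0 | 0 + 0\{a}) | b.a.0) :: -a-> p1
  p1 = a.((0 | 0 + 0\{a}) | b.a.0) :: -a-> p2
  p2 = (0 | 0 + 0\{a}) | b.a.0 :: -b-> p3
  p3 = (0 | 0 + 0\{a}) | a.0 :: -a-> p4
  p4 = (0 | 0 + 0\{a}) | 0 :: ∅
LTS(Q): 5 reachable states
  q0 = a.a.((0 | 0 + 0\{a} + 0\{a}) | b.a.0) :: -a-> q1
  q1 = a.((0 | 0 + 0\{a} + 0\{a}) | b.a.0) :: -a-> q2
  q2 = (0 | 0 + 0\{a} + 0\{a}) | b.a.0 :: -b-> q3
  q3 = (0 | 0 + 0\{a} + 0\{a}) | a.0 :: -a-> q4
  q4 = (0 | 0 + 0\{a} + 0\{a}) | 0 :: ∅
Partition-refinement fixed point:
  B0 = {p0, q0}
  B1 = {p1, q1}
  B2 = {p2, q2}
  B3 = {p3, q3}
  B4 = {p4, q4}
p0 ∈ B0, q0 ∈ B0 → same block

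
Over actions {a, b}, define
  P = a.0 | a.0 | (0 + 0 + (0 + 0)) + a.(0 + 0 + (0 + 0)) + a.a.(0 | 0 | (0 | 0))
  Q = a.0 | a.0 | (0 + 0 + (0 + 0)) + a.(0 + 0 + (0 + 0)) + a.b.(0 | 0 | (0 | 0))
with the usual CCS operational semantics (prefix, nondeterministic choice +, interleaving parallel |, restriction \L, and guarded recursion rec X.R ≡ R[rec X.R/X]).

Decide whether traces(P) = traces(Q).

LTS(P): 7 reachable states
  u0 = a.0 | a.0 | (0 + 0 + (0 + 0)) + a.(0 + 0 + (0 + 0)) + a.a.(0 | 0 | (0 | 0)) :: --a--▸ u1, --a--▸ u2, --a--▸ u3, --a--▸ u4
  u1 = 0 + 0 + (0 + 0) :: stopped
  u2 = 0 | a.0 | (0 + 0 + (0 + 0)) :: --a--▸ u5
  u3 = a.(0 | 0 | (0 | 0)) :: --a--▸ u6
  u4 = a.0 | 0 | (0 + 0 + (0 + 0)) :: --a--▸ u5
  u5 = 0 | 0 | (0 + 0 + (0 + 0)) :: stopped
  u6 = 0 | 0 | (0 | 0) :: stopped
LTS(Q): 7 reachable states
  v0 = a.0 | a.0 | (0 + 0 + (0 + 0)) + a.(0 + 0 + (0 + 0)) + a.b.(0 | 0 | (0 | 0)) :: --a--▸ v1, --a--▸ v2, --a--▸ v3, --a--▸ v4
  v1 = 0 + 0 + (0 + 0) :: stopped
  v2 = 0 | a.0 | (0 + 0 + (0 + 0)) :: --a--▸ v5
  v3 = a.0 | 0 | (0 + 0 + (0 + 0)) :: --a--▸ v5
  v4 = b.(0 | 0 | (0 | 0)) :: --b--▸ v6
  v5 = 0 | 0 | (0 + 0 + (0 + 0)) :: stopped
  v6 = 0 | 0 | (0 | 0) :: stopped
Run σ = ⟨ab⟩ on Q: start {v0}
  after a @ step 1: {v1, v2, v3, v4}
  after b @ step 2: {v6}
  ✓ Q
Run σ = ⟨ab⟩ on P: start {u0}
  after a @ step 1: {u1, u2, u3, u4}
  after b @ step 2: no successor for P

trace-distinct — witness ⟨ab⟩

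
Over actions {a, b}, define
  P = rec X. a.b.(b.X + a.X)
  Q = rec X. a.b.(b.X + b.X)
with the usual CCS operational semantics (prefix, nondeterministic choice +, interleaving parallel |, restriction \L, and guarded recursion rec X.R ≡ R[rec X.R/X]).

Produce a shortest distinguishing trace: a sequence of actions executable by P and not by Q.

aba

Reachable graph of P (3 states):
  u0 = rec X. a.b.(b.X + a.X) → =a=> u1
  u1 = b.(b.(rec X. a.b.(b.X + a.X)) + a.(rec X. a.b.(b.X + a.X))) → =b=> u2
  u2 = b.(rec X. a.b.(b.X + a.X)) + a.(rec X. a.b.(b.X + a.X)) → =a=> u0, =b=> u0
Reachable graph of Q (3 states):
  v0 = rec X. a.b.(b.X + b.X) → =a=> v1
  v1 = b.(b.(rec X. a.b.(b.X + b.X)) + b.(rec X. a.b.(b.X + b.X))) → =b=> v2
  v2 = b.(rec X. a.b.(b.X + b.X)) + b.(rec X. a.b.(b.X + b.X)) → =b=> v0
Trace ⟨aba⟩ through P, begin at {u0}:
  step 1 (a): {u1}
  step 2 (b): {u2}
  step 3 (a): {u0}
  ✓ P
Trace ⟨aba⟩ through Q, begin at {v0}:
  step 1 (a): {v1}
  step 2 (b): {v2}
  step 3 (a): no successor for Q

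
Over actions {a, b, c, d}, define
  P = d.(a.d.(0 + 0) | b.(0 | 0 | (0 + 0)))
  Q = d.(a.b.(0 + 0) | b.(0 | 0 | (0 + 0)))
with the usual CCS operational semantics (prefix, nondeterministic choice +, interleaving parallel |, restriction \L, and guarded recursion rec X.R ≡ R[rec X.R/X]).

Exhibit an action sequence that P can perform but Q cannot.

dad

Reachable graph of P (7 states):
  p0 = d.(a.d.(0 + 0) | b.(0 | 0 | (0 + 0))) ⊢ ··d··> p1
  p1 = a.d.(0 + 0) | b.(0 | 0 | (0 + 0)) ⊢ ··a··> p2, ··b··> p3
  p2 = d.(0 + 0) | b.(0 | 0 | (0 + 0)) ⊢ ··b··> p4, ··d··> p5
  p3 = a.d.(0 + 0) | (0 | 0 | (0 + 0)) ⊢ ··a··> p4
  p4 = d.(0 + 0) | (0 | 0 | (0 + 0)) ⊢ ··d··> p6
  p5 = (0 + 0) | b.(0 | 0 | (0 + 0)) ⊢ ··b··> p6
  p6 = (0 + 0) | (0 | 0 | (0 + 0)) ⊢ deadlocked
Reachable graph of Q (7 states):
  q0 = d.(a.b.(0 + 0) | b.(0 | 0 | (0 + 0))) ⊢ ··d··> q1
  q1 = a.b.(0 + 0) | b.(0 | 0 | (0 + 0)) ⊢ ··a··> q2, ··b··> q3
  q2 = b.(0 + 0) | b.(0 | 0 | (0 + 0)) ⊢ ··b··> q4, ··b··> q5
  q3 = a.b.(0 + 0) | (0 | 0 | (0 + 0)) ⊢ ··a··> q5
  q4 = (0 + 0) | b.(0 | 0 | (0 + 0)) ⊢ ··b··> q6
  q5 = b.(0 + 0) | (0 | 0 | (0 + 0)) ⊢ ··b··> q6
  q6 = (0 + 0) | (0 | 0 | (0 + 0)) ⊢ deadlocked
Executing dad from P (initial set {p0}):
  after d @ step 1: {p1}
  after a @ step 2: {p2}
  after d @ step 3: {p5}
  ✓ P
Executing dad from Q (initial set {q0}):
  after d @ step 1: {q1}
  after a @ step 2: {q2}
  after d @ step 3: no successor for Q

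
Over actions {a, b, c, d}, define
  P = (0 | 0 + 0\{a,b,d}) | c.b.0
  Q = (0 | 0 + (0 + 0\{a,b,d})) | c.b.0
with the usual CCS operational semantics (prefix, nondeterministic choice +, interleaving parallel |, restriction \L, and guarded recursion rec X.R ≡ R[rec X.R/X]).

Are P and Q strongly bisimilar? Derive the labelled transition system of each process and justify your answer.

P's transition system — 3 states:
  m0 = (0 | 0 + 0\{a,b,d}) | c.b.0 → --c--▸ m1
  m1 = (0 | 0 + 0\{a,b,d}) | b.0 → --b--▸ m2
  m2 = (0 | 0 + 0\{a,b,d}) | 0 → (no moves)
Q's transition system — 3 states:
  n0 = (0 | 0 + (0 + 0\{a,b,d})) | c.b.0 → --c--▸ n1
  n1 = (0 | 0 + (0 + 0\{a,b,d})) | b.0 → --b--▸ n2
  n2 = (0 | 0 + (0 + 0\{a,b,d})) | 0 → (no moves)
Partition-refinement fixed point:
  B0 = {m0, n0}
  B1 = {m1, n1}
  B2 = {m2, n2}
m0 ∈ B0, n0 ∈ B0 → same block

YES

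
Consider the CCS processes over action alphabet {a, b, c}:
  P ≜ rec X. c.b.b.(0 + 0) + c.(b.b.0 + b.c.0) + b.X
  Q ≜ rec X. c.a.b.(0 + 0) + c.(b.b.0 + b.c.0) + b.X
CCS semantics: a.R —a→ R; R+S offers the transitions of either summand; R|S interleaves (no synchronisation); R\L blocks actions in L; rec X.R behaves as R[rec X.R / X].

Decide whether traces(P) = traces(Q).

LTS(P): 8 reachable states
  u0 = rec X. c.b.b.(0 + 0) + c.(b.b.0 + b.c.0) + b.X | ··b··> u0, ··c··> u1, ··c··> u2
  u1 = b.b.(0 + 0) | ··b··> u3
  u2 = b.b.0 + b.c.0 | ··b··> u4, ··b··> u5
  u3 = b.(0 + 0) | ··b··> u6
  u4 = b.0 | ··b··> u7
  u5 = c.0 | ··c··> u7
  u6 = 0 + 0 | (no moves)
  u7 = 0 | (no moves)
LTS(Q): 8 reachable states
  v0 = rec X. c.a.b.(0 + 0) + c.(b.b.0 + b.c.0) + b.X | ··b··> v0, ··c··> v1, ··c··> v2
  v1 = a.b.(0 + 0) | ··a··> v3
  v2 = b.b.0 + b.c.0 | ··b··> v4, ··b··> v5
  v3 = b.(0 + 0) | ··b··> v6
  v4 = b.0 | ··b··> v7
  v5 = c.0 | ··c··> v7
  v6 = 0 + 0 | (no moves)
  v7 = 0 | (no moves)
Trace ⟨ca⟩ through Q, begin at {v0}:
  [1] c ⇒ {v1, v2}
  [2] a ⇒ {v3}
  Q completes σ.
Trace ⟨ca⟩ through P, begin at {u0}:
  [1] c ⇒ {u1, u2}
  [2] a ⇒ no successor for P

NO — witness ⟨ca⟩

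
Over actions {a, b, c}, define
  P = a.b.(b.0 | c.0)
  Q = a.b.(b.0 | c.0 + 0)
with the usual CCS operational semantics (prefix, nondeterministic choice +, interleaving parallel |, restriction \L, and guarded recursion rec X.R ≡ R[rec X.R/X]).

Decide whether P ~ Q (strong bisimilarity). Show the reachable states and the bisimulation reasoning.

Reachable graph of P (6 states):
  s0 = a.b.(b.0 | c.0) has moves ··a··> s1
  s1 = b.(b.0 | c.0) has moves ··b··> s2
  s2 = b.0 | c.0 has moves ··b··> s3, ··c··> s4
  s3 = 0 | c.0 has moves ··c··> s5
  s4 = b.0 | 0 has moves ··b··> s5
  s5 = 0 | 0 has moves deadlocked
Reachable graph of Q (6 states):
  t0 = a.b.(b.0 | c.0 + 0) has moves ··a··> t1
  t1 = b.(b.0 | c.0 + 0) has moves ··b··> t2
  t2 = b.0 | c.0 + 0 has moves ··b··> t3, ··c··> t4
  t3 = 0 | c.0 has moves ··c··> t5
  t4 = b.0 | 0 has moves ··b··> t5
  t5 = 0 | 0 has moves deadlocked
Bisimilarity quotient blocks:
  B0 = {s0, t0}
  B1 = {s1, t1}
  B2 = {s2, t2}
  B3 = {s3, t3}
  B4 = {s5, t5}
  B5 = {s4, t4}
s0 ∈ B0, t0 ∈ B0 → same block

P ~ Q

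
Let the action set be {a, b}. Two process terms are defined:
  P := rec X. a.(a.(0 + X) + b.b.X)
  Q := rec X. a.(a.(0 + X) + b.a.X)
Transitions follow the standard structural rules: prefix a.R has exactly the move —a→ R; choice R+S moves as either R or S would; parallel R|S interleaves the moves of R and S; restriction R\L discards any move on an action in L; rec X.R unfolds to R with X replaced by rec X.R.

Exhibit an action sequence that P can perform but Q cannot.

LTS(P): 4 reachable states
  u0 = rec X. a.(a.(0 + X) + b.b.X) has moves =a=> u1
  u1 = a.(0 + (rec X. a.(a.(0 + X) + b.b.X))) + b.b.(rec X. a.(a.(0 + X) + b.b.X)) has moves =a=> u2, =b=> u3
  u2 = 0 + (rec X. a.(a.(0 + X) + b.b.X)) has moves =a=> u1
  u3 = b.(rec X. a.(a.(0 + X) + b.b.X)) has moves =b=> u0
LTS(Q): 4 reachable states
  v0 = rec X. a.(a.(0 + X) + b.a.X) has moves =a=> v1
  v1 = a.(0 + (rec X. a.(a.(0 + X) + b.a.X))) + b.a.(rec X. a.(a.(0 + X) + b.a.X)) has moves =a=> v2, =b=> v3
  v2 = 0 + (rec X. a.(a.(0 + X) + b.a.X)) has moves =a=> v1
  v3 = a.(rec X. a.(a.(0 + X) + b.a.X)) has moves =a=> v0
Trace ⟨abb⟩ through P, begin at {u0}:
  [1] a ⇒ {u1}
  [2] b ⇒ {u3}
  [3] b ⇒ {u0}
  ✓ P
Trace ⟨abb⟩ through Q, begin at {v0}:
  [1] a ⇒ {v1}
  [2] b ⇒ {v3}
  [3] b ⇒ ∅ (Q stuck)

abb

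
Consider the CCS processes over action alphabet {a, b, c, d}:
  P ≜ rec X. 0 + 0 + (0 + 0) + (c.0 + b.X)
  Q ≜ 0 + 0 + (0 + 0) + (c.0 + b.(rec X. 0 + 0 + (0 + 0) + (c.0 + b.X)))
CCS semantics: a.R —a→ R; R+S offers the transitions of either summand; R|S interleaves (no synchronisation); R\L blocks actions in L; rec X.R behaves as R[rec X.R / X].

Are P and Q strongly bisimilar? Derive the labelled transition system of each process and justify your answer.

YES

LTS(P): 2 reachable states
  s0 = rec X. 0 + 0 + (0 + 0) + (c.0 + b.X) | =b=> s0, =c=> s1
  s1 = 0 | stopped
LTS(Q): 3 reachable states
  t0 = 0 + 0 + (0 + 0) + (c.0 + b.(rec X. 0 + 0 + (0 + 0) + (c.0 + b.X))) | =b=> t1, =c=> t2
  t1 = rec X. 0 + 0 + (0 + 0) + (c.0 + b.X) | =b=> t1, =c=> t2
  t2 = 0 | stopped
Partition-refinement fixed point:
  B0 = {s0, t0, t1}
  B1 = {s1, t2}
s0 ∈ B0, t0 ∈ B0 → same block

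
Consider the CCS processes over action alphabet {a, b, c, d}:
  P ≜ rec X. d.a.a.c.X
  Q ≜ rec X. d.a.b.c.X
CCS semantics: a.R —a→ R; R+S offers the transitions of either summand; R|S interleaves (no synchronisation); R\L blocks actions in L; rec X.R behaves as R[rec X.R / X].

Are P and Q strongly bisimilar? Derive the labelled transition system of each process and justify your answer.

LTS(P): 4 reachable states
  u0 = rec X. d.a.a.c.X → =d=> u1
  u1 = a.a.c.(rec X. d.a.a.c.X) → =a=> u2
  u2 = a.c.(rec X. d.a.a.c.X) → =a=> u3
  u3 = c.(rec X. d.a.a.c.X) → =c=> u0
LTS(Q): 4 reachable states
  v0 = rec X. d.a.b.c.X → =d=> v1
  v1 = a.b.c.(rec X. d.a.b.c.X) → =a=> v2
  v2 = b.c.(rec X. d.a.b.c.X) → =b=> v3
  v3 = c.(rec X. d.a.b.c.X) → =c=> v0
Bisimilarity quotient blocks:
  B0 = {u0}
  B1 = {u1}
  B2 = {u2}
  B3 = {u3}
  B4 = {v0}
  B5 = {v1}
  B6 = {v2}
  B7 = {v3}
u0 ∈ B0, v0 ∈ B4 → different blocks

not bisimilar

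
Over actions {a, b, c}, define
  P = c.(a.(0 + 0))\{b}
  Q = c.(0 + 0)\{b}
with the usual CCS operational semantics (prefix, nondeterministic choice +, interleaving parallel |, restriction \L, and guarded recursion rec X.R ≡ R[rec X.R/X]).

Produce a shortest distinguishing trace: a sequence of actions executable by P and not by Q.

ca

Reachable graph of P (3 states):
  m0 = c.(a.(0 + 0))\{b} ⊢ ··c··> m1
  m1 = (a.(0 + 0))\{b} ⊢ ··a··> m2
  m2 = (0 + 0)\{b} ⊢ ∅
Reachable graph of Q (2 states):
  n0 = c.(0 + 0)\{b} ⊢ ··c··> n1
  n1 = (0 + 0)\{b} ⊢ ∅
Run σ = ⟨ca⟩ on P: start {m0}
  step 1 (c): {m1}
  step 2 (a): {m2}
  P completes σ.
Run σ = ⟨ca⟩ on Q: start {n0}
  step 1 (c): {n1}
  step 2 (a): ∅  — Q cannot continue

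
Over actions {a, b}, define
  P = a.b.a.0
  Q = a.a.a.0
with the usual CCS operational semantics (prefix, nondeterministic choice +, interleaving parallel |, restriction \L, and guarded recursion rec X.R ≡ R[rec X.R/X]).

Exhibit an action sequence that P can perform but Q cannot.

ab

P's transition system — 4 states:
  s0 = a.b.a.0 :: --a--▸ s1
  s1 = b.a.0 :: --b--▸ s2
  s2 = a.0 :: --a--▸ s3
  s3 = 0 :: deadlocked
Q's transition system — 4 states:
  t0 = a.a.a.0 :: --a--▸ t1
  t1 = a.a.0 :: --a--▸ t2
  t2 = a.0 :: --a--▸ t3
  t3 = 0 :: deadlocked
Run σ = ⟨ab⟩ on P: start {s0}
  step 1 (a): {s1}
  step 2 (b): {s2}
  P completes σ.
Run σ = ⟨ab⟩ on Q: start {t0}
  step 1 (a): {t1}
  step 2 (b): ∅  — Q cannot continue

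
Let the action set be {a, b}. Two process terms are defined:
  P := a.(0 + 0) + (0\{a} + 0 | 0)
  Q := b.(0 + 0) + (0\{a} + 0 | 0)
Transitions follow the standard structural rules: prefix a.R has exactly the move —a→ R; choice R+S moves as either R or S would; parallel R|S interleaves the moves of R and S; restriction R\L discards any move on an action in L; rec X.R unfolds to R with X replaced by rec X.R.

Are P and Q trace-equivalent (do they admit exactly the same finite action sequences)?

LTS(P): 2 reachable states
  u0 = a.(0 + 0) + (0\{a} + 0 | 0) ⊢ ··a··> u1
  u1 = 0 + 0 ⊢ deadlocked
LTS(Q): 2 reachable states
  v0 = b.(0 + 0) + (0\{a} + 0 | 0) ⊢ ··b··> v1
  v1 = 0 + 0 ⊢ deadlocked
Trace ⟨a⟩ through P, begin at {u0}:
  [1] a ⇒ {u1}
  P completes σ.
Trace ⟨a⟩ through Q, begin at {v0}:
  [1] a ⇒ ∅ (Q stuck)

trace-distinct — witness ⟨a⟩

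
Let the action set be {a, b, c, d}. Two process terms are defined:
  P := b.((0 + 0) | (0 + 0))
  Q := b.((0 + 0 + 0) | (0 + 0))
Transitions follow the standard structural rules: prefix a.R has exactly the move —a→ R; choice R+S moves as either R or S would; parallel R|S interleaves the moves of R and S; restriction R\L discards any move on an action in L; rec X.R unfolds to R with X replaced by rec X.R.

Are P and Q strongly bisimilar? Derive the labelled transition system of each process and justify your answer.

P's transition system — 2 states:
  u0 = b.((0 + 0) | (0 + 0)) :: =b=> u1
  u1 = (0 + 0) | (0 + 0) :: stopped
Q's transition system — 2 states:
  v0 = b.((0 + 0 + 0) | (0 + 0)) :: =b=> v1
  v1 = (0 + 0 + 0) | (0 + 0) :: stopped
Partition-refinement fixed point:
  B0 = {u0, v0}
  B1 = {u1, v1}
u0 ∈ B0, v0 ∈ B0 → same block

P ~ Q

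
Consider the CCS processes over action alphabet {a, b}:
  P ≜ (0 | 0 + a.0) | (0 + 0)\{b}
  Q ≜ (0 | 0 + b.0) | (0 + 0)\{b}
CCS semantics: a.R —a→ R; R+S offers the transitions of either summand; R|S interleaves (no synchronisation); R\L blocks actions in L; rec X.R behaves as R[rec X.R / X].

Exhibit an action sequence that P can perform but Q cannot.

LTS(P): 2 reachable states
  u0 = (0 | 0 + a.0) | (0 + 0)\{b} | --a--▸ u1
  u1 = 0 | (0 + 0)\{b} | deadlocked
LTS(Q): 2 reachable states
  v0 = (0 | 0 + b.0) | (0 + 0)\{b} | --b--▸ v1
  v1 = 0 | (0 + 0)\{b} | deadlocked
Executing a from P (initial set {u0}):
  after a @ step 1: {u1}
  P completes σ.
Executing a from Q (initial set {v0}):
  after a @ step 1: ∅  — Q cannot continue

a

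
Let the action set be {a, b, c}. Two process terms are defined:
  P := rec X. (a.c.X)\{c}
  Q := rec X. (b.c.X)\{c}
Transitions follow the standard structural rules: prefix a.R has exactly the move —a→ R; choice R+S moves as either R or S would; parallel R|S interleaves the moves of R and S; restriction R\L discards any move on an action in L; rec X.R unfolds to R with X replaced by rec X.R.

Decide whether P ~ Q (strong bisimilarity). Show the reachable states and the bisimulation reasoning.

LTS(P): 2 reachable states
  m0 = rec X. (a.c.X)\{c} :: —a→ m1
  m1 = (c.(rec X. (a.c.X)\{c}))\{c} :: ·
LTS(Q): 2 reachable states
  n0 = rec X. (b.c.X)\{c} :: —b→ n1
  n1 = (c.(rec X. (b.c.X)\{c}))\{c} :: ·
Bisimilarity quotient blocks:
  B0 = {m0}
  B1 = {m1, n1}
  B2 = {n0}
m0 ∈ B0, n0 ∈ B2 → different blocks

not bisimilar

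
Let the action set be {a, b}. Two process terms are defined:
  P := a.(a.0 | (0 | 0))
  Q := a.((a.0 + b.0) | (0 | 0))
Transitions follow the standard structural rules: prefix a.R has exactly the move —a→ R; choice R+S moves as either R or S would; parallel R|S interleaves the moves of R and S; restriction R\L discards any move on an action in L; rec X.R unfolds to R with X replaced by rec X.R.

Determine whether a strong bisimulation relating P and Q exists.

NO

P's transition system — 3 states:
  u0 = a.(a.0 | (0 | 0)) → =a=> u1
  u1 = a.0 | (0 | 0) → =a=> u2
  u2 = 0 | (0 | 0) → stopped
Q's transition system — 3 states:
  v0 = a.((a.0 + b.0) | (0 | 0)) → =a=> v1
  v1 = (a.0 + b.0) | (0 | 0) → =a=> v2, =b=> v2
  v2 = 0 | (0 | 0) → stopped
Partition-refinement fixed point:
  B0 = {u0}
  B1 = {u1}
  B2 = {u2, v2}
  B3 = {v0}
  B4 = {v1}
u0 ∈ B0, v0 ∈ B3 → different blocks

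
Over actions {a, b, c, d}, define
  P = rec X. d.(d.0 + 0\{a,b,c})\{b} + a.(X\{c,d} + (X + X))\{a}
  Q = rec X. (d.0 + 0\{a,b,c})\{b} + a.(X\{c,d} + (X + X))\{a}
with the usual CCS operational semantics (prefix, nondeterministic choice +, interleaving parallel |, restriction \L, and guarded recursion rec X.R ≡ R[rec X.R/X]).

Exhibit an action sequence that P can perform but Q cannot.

dd

P's transition system — 6 states:
  p0 = rec X. d.(d.0 + 0\{a,b,c})\{b} + a.(X\{c,d} + (X + X))\{a} has moves -a-> p1, -d-> p2
  p1 = ((rec X. d.(d.0 + 0\{a,b,c})\{b} + a.(X\{c,d} + (X + X))\{a})\{c,d} + ((rec X. d.(d.0 + 0\{a,b,c})\{b} + a.(X\{c,d} + (X + X))\{a}) + (rec X. d.(d.0 + 0\{a,b,c})\{b} + a.(X\{c,d} + (X + X))\{a})))\{a} has moves -d-> p3
  p2 = (d.0 + 0\{a,b,c})\{b} has moves -d-> p4
  p3 = (d.0 + 0\{a,b,c})\{b}\{a} has moves -d-> p5
  p4 = 0\{b} has moves ∅
  p5 = 0\{b}\{a} has moves ∅
Q's transition system — 4 states:
  q0 = rec X. (d.0 + 0\{a,b,c})\{b} + a.(X\{c,d} + (X + X))\{a} has moves -a-> q1, -d-> q2
  q1 = ((rec X. (d.0 + 0\{a,b,c})\{b} + a.(X\{c,d} + (X + X))\{a})\{c,d} + ((rec X. (d.0 + 0\{a,b,c})\{b} + a.(X\{c,d} + (X + X))\{a}) + (rec X. (d.0 + 0\{a,b,c})\{b} + a.(X\{c,d} + (X + X))\{a})))\{a} has moves -d-> q3
  q2 = 0\{b} has moves ∅
  q3 = 0\{b}\{a} has moves ∅
Executing dd from P (initial set {p0}):
  after d @ step 1: {p2}
  after d @ step 2: {p4}
  ✓ P
Executing dd from Q (initial set {q0}):
  after d @ step 1: {q2}
  after d @ step 2: no successor for Q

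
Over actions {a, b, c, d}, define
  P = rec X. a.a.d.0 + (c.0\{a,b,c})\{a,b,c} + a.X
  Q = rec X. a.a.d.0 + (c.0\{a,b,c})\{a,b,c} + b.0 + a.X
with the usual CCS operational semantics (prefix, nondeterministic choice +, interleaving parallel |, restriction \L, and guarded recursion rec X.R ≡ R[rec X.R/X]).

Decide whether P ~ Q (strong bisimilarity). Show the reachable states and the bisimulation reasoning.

NO

LTS(P): 4 reachable states
  p0 = rec X. a.a.d.0 + (c.0\{a,b,c})\{a,b,c} + a.X has moves =a=> p0, =a=> p1
  p1 = a.d.0 has moves =a=> p2
  p2 = d.0 has moves =d=> p3
  p3 = 0 has moves stopped
LTS(Q): 4 reachable states
  q0 = rec X. a.a.d.0 + (c.0\{a,b,c})\{a,b,c} + b.0 + a.X has moves =a=> q0, =a=> q1, =b=> q2
  q1 = a.d.0 has moves =a=> q3
  q2 = 0 has moves stopped
  q3 = d.0 has moves =d=> q2
Partition-refinement fixed point:
  B0 = {p0}
  B1 = {p1, q1}
  B2 = {p2, q3}
  B3 = {p3, q2}
  B4 = {q0}
p0 ∈ B0, q0 ∈ B4 → different blocks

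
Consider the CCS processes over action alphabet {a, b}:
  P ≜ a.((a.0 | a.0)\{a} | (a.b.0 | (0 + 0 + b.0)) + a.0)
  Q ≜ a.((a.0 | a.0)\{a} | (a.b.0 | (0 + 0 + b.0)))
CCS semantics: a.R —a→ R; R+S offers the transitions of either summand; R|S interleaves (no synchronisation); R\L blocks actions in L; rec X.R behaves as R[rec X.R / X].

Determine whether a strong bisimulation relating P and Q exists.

not bisimilar

LTS(P): 8 reachable states
  m0 = a.((a.0 | a.0)\{a} | (a.b.0 | (0 + 0 + b.0)) + a.0) ⊢ --a--▸ m1
  m1 = (a.0 | a.0)\{a} | (a.b.0 | (0 + 0 + b.0)) + a.0 ⊢ --a--▸ m2, --a--▸ m3, --b--▸ m4
  m2 = (a.0 | a.0)\{a} | (b.0 | (0 + 0 + b.0)) ⊢ --b--▸ m5, --b--▸ m6
  m3 = 0 ⊢ stopped
  m4 = (a.0 | a.0)\{a} | (a.b.0 | 0) ⊢ --a--▸ m6
  m5 = (a.0 | a.0)\{a} | (0 | (0 + 0 + b.0)) ⊢ --b--▸ m7
  m6 = (a.0 | a.0)\{a} | (b.0 | 0) ⊢ --b--▸ m7
  m7 = (a.0 | a.0)\{a} | (0 | 0) ⊢ stopped
LTS(Q): 7 reachable states
  n0 = a.((a.0 | a.0)\{a} | (a.b.0 | (0 + 0 + b.0))) ⊢ --a--▸ n1
  n1 = (a.0 | a.0)\{a} | (a.b.0 | (0 + 0 + b.0)) ⊢ --a--▸ n2, --b--▸ n3
  n2 = (a.0 | a.0)\{a} | (b.0 | (0 + 0 + b.0)) ⊢ --b--▸ n4, --b--▸ n5
  n3 = (a.0 | a.0)\{a} | (a.b.0 | 0) ⊢ --a--▸ n5
  n4 = (a.0 | a.0)\{a} | (0 | (0 + 0 + b.0)) ⊢ --b--▸ n6
  n5 = (a.0 | a.0)\{a} | (b.0 | 0) ⊢ --b--▸ n6
  n6 = (a.0 | a.0)\{a} | (0 | 0) ⊢ stopped
Coarsest stable partition (strong bisimilarity classes):
  B0 = {m0}
  B1 = {m1}
  B2 = {m3, m7, n6}
  B3 = {m4, n3}
  B4 = {m5, m6, n4, n5}
  B5 = {m2, n2}
  B6 = {n0}
  B7 = {n1}
m0 ∈ B0, n0 ∈ B6 → different blocks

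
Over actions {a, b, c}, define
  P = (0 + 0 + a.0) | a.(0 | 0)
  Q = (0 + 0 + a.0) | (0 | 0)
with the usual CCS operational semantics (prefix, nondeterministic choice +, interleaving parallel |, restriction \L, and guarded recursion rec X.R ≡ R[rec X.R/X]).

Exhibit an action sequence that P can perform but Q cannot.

aa

Reachable graph of P (4 states):
  s0 = (0 + 0 + a.0) | a.(0 | 0) has moves -a-> s1, -a-> s2
  s1 = (0 + 0 + a.0) | (0 | 0) has moves -a-> s3
  s2 = 0 | a.(0 | 0) has moves -a-> s3
  s3 = 0 | (0 | 0) has moves ∅
Reachable graph of Q (2 states):
  t0 = (0 + 0 + a.0) | (0 | 0) has moves -a-> t1
  t1 = 0 | (0 | 0) has moves ∅
Run σ = ⟨aa⟩ on P: start {s0}
  after a @ step 1: {s1, s2}
  after a @ step 2: {s3}
  — P admits the full trace.
Run σ = ⟨aa⟩ on Q: start {t0}
  after a @ step 1: {t1}
  after a @ step 2: no successor for Q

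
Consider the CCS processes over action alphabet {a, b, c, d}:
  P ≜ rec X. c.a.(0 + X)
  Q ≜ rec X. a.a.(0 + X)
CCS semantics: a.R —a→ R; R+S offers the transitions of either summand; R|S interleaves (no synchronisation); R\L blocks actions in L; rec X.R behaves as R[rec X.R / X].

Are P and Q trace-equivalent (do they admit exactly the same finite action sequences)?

Reachable graph of P (3 states):
  s0 = rec X. c.a.(0 + X) → -c-> s1
  s1 = a.(0 + (rec X. c.a.(0 + X))) → -a-> s2
  s2 = 0 + (rec X. c.a.(0 + X)) → -c-> s1
Reachable graph of Q (3 states):
  t0 = rec X. a.a.(0 + X) → -a-> t1
  t1 = a.(0 + (rec X. a.a.(0 + X))) → -a-> t2
  t2 = 0 + (rec X. a.a.(0 + X)) → -a-> t1
Run σ = ⟨c⟩ on P: start {s0}
  [1] c ⇒ {s1}
  — P admits the full trace.
Run σ = ⟨c⟩ on Q: start {t0}
  [1] c ⇒ ∅  — Q cannot continue

NO — witness ⟨c⟩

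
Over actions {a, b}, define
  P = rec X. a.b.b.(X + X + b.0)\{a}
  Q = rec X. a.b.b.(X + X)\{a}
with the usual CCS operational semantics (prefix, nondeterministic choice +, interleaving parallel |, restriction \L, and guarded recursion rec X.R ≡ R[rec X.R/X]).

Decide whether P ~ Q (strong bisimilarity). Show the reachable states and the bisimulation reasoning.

P's transition system — 5 states:
  m0 = rec X. a.b.b.(X + X + b.0)\{a} → -a-> m1
  m1 = b.b.((rec X. a.b.b.(X + X + b.0)\{a}) + (rec X. a.b.b.(X + X + b.0)\{a}) + b.0)\{a} → -b-> m2
  m2 = b.((rec X. a.b.b.(X + X + b.0)\{a}) + (rec X. a.b.b.(X + X + b.0)\{a}) + b.0)\{a} → -b-> m3
  m3 = ((rec X. a.b.b.(X + X + b.0)\{a}) + (rec X. a.b.b.(X + X + b.0)\{a}) + b.0)\{a} → -b-> m4
  m4 = 0\{a} → deadlocked
Q's transition system — 4 states:
  n0 = rec X. a.b.b.(X + X)\{a} → -a-> n1
  n1 = b.b.((rec X. a.b.b.(X + X)\{a}) + (rec X. a.b.b.(X + X)\{a}))\{a} → -b-> n2
  n2 = b.((rec X. a.b.b.(X + X)\{a}) + (rec X. a.b.b.(X + X)\{a}))\{a} → -b-> n3
  n3 = ((rec X. a.b.b.(X + X)\{a}) + (rec X. a.b.b.(X + X)\{a}))\{a} → deadlocked
Coarsest stable partition (strong bisimilarity classes):
  B0 = {m0}
  B1 = {m1}
  B2 = {m2, n1}
  B3 = {m3, n2}
  B4 = {m4, n3}
  B5 = {n0}
m0 ∈ B0, n0 ∈ B5 → different blocks

P ≁ Q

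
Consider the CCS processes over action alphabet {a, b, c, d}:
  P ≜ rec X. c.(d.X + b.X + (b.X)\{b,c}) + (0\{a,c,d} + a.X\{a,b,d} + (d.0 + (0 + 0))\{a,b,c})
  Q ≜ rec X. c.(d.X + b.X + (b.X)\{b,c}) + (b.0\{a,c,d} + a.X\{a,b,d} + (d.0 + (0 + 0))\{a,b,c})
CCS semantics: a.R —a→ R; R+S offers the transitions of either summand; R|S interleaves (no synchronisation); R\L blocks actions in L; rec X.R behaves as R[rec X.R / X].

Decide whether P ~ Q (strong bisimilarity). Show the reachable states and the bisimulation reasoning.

NO

LTS(P): 5 reachable states
  m0 = rec X. c.(d.X + b.X + (b.X)\{b,c}) + (0\{a,c,d} + a.X\{a,b,d} + (d.0 + (0 + 0))\{a,b,c}) :: =a=> m1, =c=> m2, =d=> m3
  m1 = (rec X. c.(d.X + b.X + (b.X)\{b,c}) + (0\{a,c,d} + a.X\{a,b,d} + (d.0 + (0 + 0))\{a,b,c}))\{a,b,d} :: =c=> m4
  m2 = d.(rec X. c.(d.X + b.X + (b.X)\{b,c}) + (0\{a,c,d} + a.X\{a,b,d} + (d.0 + (0 + 0))\{a,b,c})) + b.(rec X. c.(d.X + b.X + (b.X)\{b,c}) + (0\{a,c,d} + a.X\{a,b,d} + (d.0 + (0 + 0))\{a,b,c})) + (b.(rec X. c.(d.X + b.X + (b.X)\{b,c}) + (0\{a,c,d} + a.X\{a,b,d} + (d.0 + (0 + 0))\{a,b,c})))\{b,c} :: =b=> m0, =d=> m0
  m3 = 0\{a,b,c} :: ∅
  m4 = (d.(rec X. c.(d.X + b.X + (b.X)\{b,c}) + (0\{a,c,d} + a.X\{a,b,d} + (d.0 + (0 + 0))\{a,b,c})) + b.(rec X. c.(d.X + b.X + (b.X)\{b,c}) + (0\{a,c,d} + a.X\{a,b,d} + (d.0 + (0 + 0))\{a,b,c})) + (b.(rec X. c.(d.X + b.X + (b.X)\{b,c}) + (0\{a,c,d} + a.X\{a,b,d} + (d.0 + (0 + 0))\{a,b,c})))\{b,c})\{a,b,d} :: ∅
LTS(Q): 6 reachable states
  n0 = rec X. c.(d.X + b.X + (b.X)\{b,c}) + (b.0\{a,c,d} + a.X\{a,b,d} + (d.0 + (0 + 0))\{a,b,c}) :: =a=> n1, =b=> n2, =c=> n3, =d=> n4
  n1 = (rec X. c.(d.X + b.X + (b.X)\{b,c}) + (b.0\{a,c,d} + a.X\{a,b,d} + (d.0 + (0 + 0))\{a,b,c}))\{a,b,d} :: =c=> n5
  n2 = 0\{a,c,d} :: ∅
  n3 = d.(rec X. c.(d.X + b.X + (b.X)\{b,c}) + (b.0\{a,c,d} + a.X\{a,b,d} + (d.0 + (0 + 0))\{a,b,c})) + b.(rec X. c.(d.X + b.X + (b.X)\{b,c}) + (b.0\{a,c,d} + a.X\{a,b,d} + (d.0 + (0 + 0))\{a,b,c})) + (b.(rec X. c.(d.X + b.X + (b.X)\{b,c}) + (b.0\{a,c,d} + a.X\{a,b,d} + (d.0 + (0 + 0))\{a,b,c})))\{b,c} :: =b=> n0, =d=> n0
  n4 = 0\{a,b,c} :: ∅
  n5 = (d.(rec X. c.(d.X + b.X + (b.X)\{b,c}) + (b.0\{a,c,d} + a.X\{a,b,d} + (d.0 + (0 + 0))\{a,b,c})) + b.(rec X. c.(d.X + b.X + (b.X)\{b,c}) + (b.0\{a,c,d} + a.X\{a,b,d} + (d.0 + (0 + 0))\{a,b,c})) + (b.(rec X. c.(d.X + b.X + (b.X)\{b,c}) + (b.0\{a,c,d} + a.X\{a,b,d} + (d.0 + (0 + 0))\{a,b,c})))\{b,c})\{a,b,d} :: ∅
Coarsest stable partition (strong bisimilarity classes):
  B0 = {m0}
  B1 = {m2}
  B2 = {m1, n1}
  B3 = {m3, m4, n2, n4, n5}
  B4 = {n0}
  B5 = {n3}
m0 ∈ B0, n0 ∈ B4 → different blocks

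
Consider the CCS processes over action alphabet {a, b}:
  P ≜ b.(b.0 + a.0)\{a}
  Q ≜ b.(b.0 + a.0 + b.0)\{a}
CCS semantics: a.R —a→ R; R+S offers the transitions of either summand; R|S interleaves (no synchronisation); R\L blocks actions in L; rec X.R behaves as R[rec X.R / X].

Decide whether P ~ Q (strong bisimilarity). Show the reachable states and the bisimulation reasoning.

LTS(P): 3 reachable states
  s0 = b.(b.0 + a.0)\{a} → —b→ s1
  s1 = (b.0 + a.0)\{a} → —b→ s2
  s2 = 0\{a} → deadlocked
LTS(Q): 3 reachable states
  t0 = b.(b.0 + a.0 + b.0)\{a} → —b→ t1
  t1 = (b.0 + a.0 + b.0)\{a} → —b→ t2
  t2 = 0\{a} → deadlocked
Partition-refinement fixed point:
  B0 = {s0, t0}
  B1 = {s1, t1}
  B2 = {s2, t2}
s0 ∈ B0, t0 ∈ B0 → same block

YES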